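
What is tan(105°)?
tan(105°) = -(2+√3)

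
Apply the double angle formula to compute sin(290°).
sin(290°) = 2 sin 145° cos 145° = -0.9397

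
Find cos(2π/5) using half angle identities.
cos(2π/5) = √((1 + cos 4π/5)/2) = 0.309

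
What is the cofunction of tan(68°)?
tan(68°) = cot(90° - 68°) = cot(22°)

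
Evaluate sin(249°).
sin(249°) = -0.9336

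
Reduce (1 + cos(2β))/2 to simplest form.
(1 + cos(2β))/2 = cos²β (using Power reduction)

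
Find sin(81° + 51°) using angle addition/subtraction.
sin(81° + 51°) = sin 81° cos 51° + cos 81° sin 51° = 0.7431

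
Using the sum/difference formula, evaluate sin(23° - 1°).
sin(23° - 1°) = sin 23° cos 1° - cos 23° sin 1° = 0.3746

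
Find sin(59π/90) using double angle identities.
sin(59π/90) = 2 sin 59π/180 cos 59π/180 = 0.8829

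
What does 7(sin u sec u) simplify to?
7(sin u sec u) = 7(tan u) (using Reciprocal + quotient)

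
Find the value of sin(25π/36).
sin(25π/36) = 0.8192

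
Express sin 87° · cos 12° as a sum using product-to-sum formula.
sin 87° cos 12° = (1/2)[sin(87°+12°) + sin(87°-12°)]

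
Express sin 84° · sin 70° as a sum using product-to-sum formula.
sin 84° sin 70° = (1/2)[cos(84°-70°) - cos(84°+70°)]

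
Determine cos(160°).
cos(160°) = -0.9397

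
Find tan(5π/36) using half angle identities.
tan(5π/36) = sin 5π/18 / (1 + cos 5π/18) = 0.4663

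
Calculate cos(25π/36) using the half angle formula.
cos(25π/36) = -√((1 + cos 25π/18)/2) = -0.5736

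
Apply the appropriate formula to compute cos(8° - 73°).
cos(8° - 73°) = cos 8° cos 73° + sin 8° sin 73° = 0.4226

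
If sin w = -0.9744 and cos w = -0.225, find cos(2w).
cos(2w) = cos²w - sin²w = -0.8988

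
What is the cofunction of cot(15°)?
cot(15°) = tan(90° - 15°) = tan(75°)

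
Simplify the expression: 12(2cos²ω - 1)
12(2cos²ω - 1) = 12(cos(2ω)) (using Double angle)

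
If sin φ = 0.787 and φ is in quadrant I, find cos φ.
cos φ = 0.617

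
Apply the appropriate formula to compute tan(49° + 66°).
tan(49° + 66°) = (tan 49° + tan 66°)/(1 - tan 49° tan 66°) = -2.145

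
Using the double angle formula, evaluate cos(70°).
cos(70°) = cos²35° - sin²35° = 0.342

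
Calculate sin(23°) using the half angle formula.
sin(23°) = √((1 - cos 46°)/2) = 0.3907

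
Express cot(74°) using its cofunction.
cot(74°) = tan(90° - 74°) = tan(16°)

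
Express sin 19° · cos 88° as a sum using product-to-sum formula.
sin 19° cos 88° = (1/2)[sin(19°+88°) + sin(19°-88°)]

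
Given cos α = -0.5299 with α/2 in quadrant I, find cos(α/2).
cos(α/2) = ±√((1 + cos α)/2); positive since α/2 ∈ QI, so cos(α/2) = 0.4848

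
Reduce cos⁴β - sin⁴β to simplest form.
cos⁴β - sin⁴β = cos(2β) (using Factoring + double angle)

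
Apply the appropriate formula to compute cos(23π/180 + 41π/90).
cos(23π/180 + 41π/90) = cos 23π/180 cos 41π/90 - sin 23π/180 sin 41π/90 = -(√6-√2)/4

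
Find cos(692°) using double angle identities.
cos(692°) = 1 - 2sin²346° = 0.8829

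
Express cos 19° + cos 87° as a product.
cos 19° + cos 87° = 2 cos(53°) cos(-34°)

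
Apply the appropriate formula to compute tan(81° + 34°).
tan(81° + 34°) = (tan 81° + tan 34°)/(1 - tan 81° tan 34°) = -2.145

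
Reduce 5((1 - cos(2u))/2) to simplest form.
5((1 - cos(2u))/2) = 5(sin²u) (using Power reduction)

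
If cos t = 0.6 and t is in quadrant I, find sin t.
sin t = 0.8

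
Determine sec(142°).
sec(142°) = -1.269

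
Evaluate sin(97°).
sin(97°) = 0.9925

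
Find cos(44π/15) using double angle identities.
cos(44π/15) = cos²22π/15 - sin²22π/15 = -0.9781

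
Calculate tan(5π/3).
tan(5π/3) = -√3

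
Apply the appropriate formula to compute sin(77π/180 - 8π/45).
sin(77π/180 - 8π/45) = sin 77π/180 cos 8π/45 - cos 77π/180 sin 8π/45 = √2/2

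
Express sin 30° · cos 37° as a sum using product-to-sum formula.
sin 30° cos 37° = (1/2)[sin(30°+37°) + sin(30°-37°)]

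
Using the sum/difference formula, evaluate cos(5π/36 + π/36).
cos(5π/36 + π/36) = cos 5π/36 cos π/36 - sin 5π/36 sin π/36 = √3/2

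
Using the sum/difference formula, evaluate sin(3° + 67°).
sin(3° + 67°) = sin 3° cos 67° + cos 3° sin 67° = 0.9397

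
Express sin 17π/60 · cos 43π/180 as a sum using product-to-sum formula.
sin 17π/60 cos 43π/180 = (1/2)[sin(17π/60+43π/180) + sin(17π/60-43π/180)]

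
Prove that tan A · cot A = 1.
LHS = (sin A/cos A) · (cos A/sin A) = 1 = RHS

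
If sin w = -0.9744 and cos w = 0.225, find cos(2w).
cos(2w) = cos²w - sin²w = -0.8988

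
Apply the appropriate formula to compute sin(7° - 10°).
sin(7° - 10°) = sin 7° cos 10° - cos 7° sin 10° = -0.05234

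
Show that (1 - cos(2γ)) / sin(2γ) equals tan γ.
LHS = 2sin²γ / (2 sin γ cos γ) = sin γ/cos γ = tan γ = RHS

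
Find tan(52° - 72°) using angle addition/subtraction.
tan(52° - 72°) = (tan 52° - tan 72°)/(1 + tan 52° tan 72°) = -0.364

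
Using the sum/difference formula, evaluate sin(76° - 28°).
sin(76° - 28°) = sin 76° cos 28° - cos 76° sin 28° = 0.7431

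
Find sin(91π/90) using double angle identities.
sin(91π/90) = 2 sin 91π/180 cos 91π/180 = -0.0349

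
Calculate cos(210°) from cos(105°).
cos(210°) = cos²105° - sin²105° = -√3/2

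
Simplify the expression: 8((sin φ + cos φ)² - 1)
8((sin φ + cos φ)² - 1) = 8(sin(2φ)) (using Pythagorean + double angle)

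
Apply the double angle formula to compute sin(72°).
sin(72°) = 2 sin 36° cos 36° = 0.9511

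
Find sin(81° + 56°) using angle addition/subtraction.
sin(81° + 56°) = sin 81° cos 56° + cos 81° sin 56° = 0.682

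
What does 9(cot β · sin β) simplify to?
9(cot β · sin β) = 9(cos β) (using Quotient identity)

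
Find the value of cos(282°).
cos(282°) = 0.2079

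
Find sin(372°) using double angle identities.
sin(372°) = 2 sin 186° cos 186° = 0.2079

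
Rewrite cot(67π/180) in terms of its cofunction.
cot(67π/180) = tan(π/2 - 67π/180) = tan(23π/180)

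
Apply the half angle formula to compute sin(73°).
sin(73°) = √((1 - cos 146°)/2) = 0.9563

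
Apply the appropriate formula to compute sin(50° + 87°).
sin(50° + 87°) = sin 50° cos 87° + cos 50° sin 87° = 0.682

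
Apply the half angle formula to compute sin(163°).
sin(163°) = √((1 - cos 326°)/2) = 0.2924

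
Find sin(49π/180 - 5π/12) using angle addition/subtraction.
sin(49π/180 - 5π/12) = sin 49π/180 cos 5π/12 - cos 49π/180 sin 5π/12 = -0.4384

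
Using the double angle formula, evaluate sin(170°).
sin(170°) = 2 sin 85° cos 85° = 0.1736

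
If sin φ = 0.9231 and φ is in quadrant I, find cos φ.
cos φ = 0.3846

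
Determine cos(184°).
cos(184°) = -0.9976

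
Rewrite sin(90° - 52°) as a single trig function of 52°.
sin(90° - 52°) = cos(52°)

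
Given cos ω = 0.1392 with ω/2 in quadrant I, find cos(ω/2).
cos(ω/2) = ±√((1 + cos ω)/2); positive since ω/2 ∈ QI, so cos(ω/2) = 0.7547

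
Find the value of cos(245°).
cos(245°) = -0.4226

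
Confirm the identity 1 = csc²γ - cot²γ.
RHS = 1/sin²γ - cos²γ/sin²γ = (1 - cos²γ)/sin²γ = sin²γ/sin²γ = 1 = LHS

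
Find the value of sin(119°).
sin(119°) = 0.8746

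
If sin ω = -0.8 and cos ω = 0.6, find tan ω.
tan ω = sin ω / cos ω = -1.333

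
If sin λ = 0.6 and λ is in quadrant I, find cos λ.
cos λ = 0.8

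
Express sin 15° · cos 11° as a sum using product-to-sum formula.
sin 15° cos 11° = (1/2)[sin(15°+11°) + sin(15°-11°)]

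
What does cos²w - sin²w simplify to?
cos²w - sin²w = cos(2w) (using Double angle)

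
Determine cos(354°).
cos(354°) = 0.9945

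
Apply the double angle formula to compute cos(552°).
cos(552°) = cos²276° - sin²276° = -0.9781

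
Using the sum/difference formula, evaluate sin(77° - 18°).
sin(77° - 18°) = sin 77° cos 18° - cos 77° sin 18° = 0.8572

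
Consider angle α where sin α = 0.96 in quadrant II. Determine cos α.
cos α = ±√(1 - sin²α) = -0.28 (negative in QII)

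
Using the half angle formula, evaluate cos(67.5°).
cos(67.5°) = √((1 + cos 135°)/2) = √(2-√2)/2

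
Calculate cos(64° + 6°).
cos(64° + 6°) = cos 64° cos 6° - sin 64° sin 6° = 0.342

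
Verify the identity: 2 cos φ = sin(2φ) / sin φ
RHS = 2 sin φ cos φ / sin φ = 2 cos φ = LHS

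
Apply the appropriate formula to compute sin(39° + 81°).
sin(39° + 81°) = sin 39° cos 81° + cos 39° sin 81° = √3/2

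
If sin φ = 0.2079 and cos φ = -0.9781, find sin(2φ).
sin(2φ) = 2 sin φ cos φ = -0.4067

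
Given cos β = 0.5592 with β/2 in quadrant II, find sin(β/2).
sin(β/2) = ±√((1 - cos β)/2); positive since β/2 ∈ QII, so sin(β/2) = 0.4695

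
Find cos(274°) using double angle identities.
cos(274°) = cos²137° - sin²137° = 0.06976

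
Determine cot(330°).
cot(330°) = -√3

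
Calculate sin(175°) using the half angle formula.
sin(175°) = √((1 - cos 350°)/2) = 0.08716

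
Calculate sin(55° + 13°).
sin(55° + 13°) = sin 55° cos 13° + cos 55° sin 13° = 0.9272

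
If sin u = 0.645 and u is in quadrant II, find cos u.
cos u = -0.7642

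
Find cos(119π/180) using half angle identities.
cos(119π/180) = -√((1 + cos 119π/90)/2) = -0.4848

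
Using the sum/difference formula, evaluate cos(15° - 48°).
cos(15° - 48°) = cos 15° cos 48° + sin 15° sin 48° = 0.8387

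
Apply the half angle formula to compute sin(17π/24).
sin(17π/24) = √((1 - cos 17π/12)/2) = 0.7934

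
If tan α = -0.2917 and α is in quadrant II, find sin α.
sin α = 0.28 (using tan²α + 1 = sec²α)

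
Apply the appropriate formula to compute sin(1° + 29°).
sin(1° + 29°) = sin 1° cos 29° + cos 1° sin 29° = 1/2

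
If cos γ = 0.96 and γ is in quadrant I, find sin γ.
sin γ = 0.28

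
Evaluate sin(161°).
sin(161°) = 0.3256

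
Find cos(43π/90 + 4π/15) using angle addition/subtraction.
cos(43π/90 + 4π/15) = cos 43π/90 cos 4π/15 - sin 43π/90 sin 4π/15 = -0.6947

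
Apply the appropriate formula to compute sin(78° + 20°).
sin(78° + 20°) = sin 78° cos 20° + cos 78° sin 20° = 0.9903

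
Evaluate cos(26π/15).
cos(26π/15) = 0.6691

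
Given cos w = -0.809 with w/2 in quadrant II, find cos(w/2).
cos(w/2) = ±√((1 + cos w)/2); negative since w/2 ∈ QII, so cos(w/2) = -0.309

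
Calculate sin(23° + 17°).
sin(23° + 17°) = sin 23° cos 17° + cos 23° sin 17° = 0.6428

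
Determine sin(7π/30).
sin(7π/30) = 0.6691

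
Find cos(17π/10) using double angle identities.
cos(17π/10) = cos²17π/20 - sin²17π/20 = 0.5878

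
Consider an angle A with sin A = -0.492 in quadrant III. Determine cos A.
cos A = ±√(1 - sin²A) = -0.8706 (negative in QIII)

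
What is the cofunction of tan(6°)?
tan(6°) = cot(90° - 6°) = cot(84°)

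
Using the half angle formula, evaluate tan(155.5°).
tan(155.5°) = sin 311° / (1 + cos 311°) = -0.4557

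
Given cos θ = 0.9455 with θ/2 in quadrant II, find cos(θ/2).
cos(θ/2) = ±√((1 + cos θ)/2); negative since θ/2 ∈ QII, so cos(θ/2) = -0.9863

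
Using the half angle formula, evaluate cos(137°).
cos(137°) = -√((1 + cos 274°)/2) = -0.7314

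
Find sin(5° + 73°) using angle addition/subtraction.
sin(5° + 73°) = sin 5° cos 73° + cos 5° sin 73° = 0.9781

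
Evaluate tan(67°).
tan(67°) = 2.356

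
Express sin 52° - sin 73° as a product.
sin 52° - sin 73° = 2 cos(62.5°) sin(-10.5°)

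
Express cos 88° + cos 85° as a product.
cos 88° + cos 85° = 2 cos(86.5°) cos(1.5°)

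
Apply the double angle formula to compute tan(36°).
tan(36°) = 2 tan 18° / (1 - tan²18°) = 0.7265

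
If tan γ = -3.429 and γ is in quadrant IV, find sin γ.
sin γ = -0.96 (using tan²γ + 1 = sec²γ)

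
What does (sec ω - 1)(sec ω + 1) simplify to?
(sec ω - 1)(sec ω + 1) = tan²ω (using Diff. of squares)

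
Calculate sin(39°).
sin(39°) = 0.6293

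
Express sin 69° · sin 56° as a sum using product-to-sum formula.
sin 69° sin 56° = (1/2)[cos(69°-56°) - cos(69°+56°)]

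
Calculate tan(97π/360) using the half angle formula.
tan(97π/360) = sin 97π/180 / (1 + cos 97π/180) = 1.13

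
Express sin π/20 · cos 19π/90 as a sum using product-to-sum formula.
sin π/20 cos 19π/90 = (1/2)[sin(π/20+19π/90) + sin(π/20-19π/90)]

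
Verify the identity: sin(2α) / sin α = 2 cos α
LHS = 2 sin α cos α / sin α = 2 cos α = RHS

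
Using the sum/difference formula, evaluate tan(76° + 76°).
tan(76° + 76°) = (tan 76° + tan 76°)/(1 - tan 76° tan 76°) = -0.5317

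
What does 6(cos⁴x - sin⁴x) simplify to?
6(cos⁴x - sin⁴x) = 6(cos(2x)) (using Factoring + double angle)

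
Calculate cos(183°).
cos(183°) = -0.9986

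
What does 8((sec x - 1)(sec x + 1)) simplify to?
8((sec x - 1)(sec x + 1)) = 8(tan²x) (using Diff. of squares)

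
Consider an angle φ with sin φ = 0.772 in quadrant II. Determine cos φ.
cos φ = ±√(1 - sin²φ) = -0.6356 (negative in QII)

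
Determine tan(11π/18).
tan(11π/18) = -2.747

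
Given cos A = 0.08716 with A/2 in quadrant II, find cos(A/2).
cos(A/2) = ±√((1 + cos A)/2); negative since A/2 ∈ QII, so cos(A/2) = -0.7373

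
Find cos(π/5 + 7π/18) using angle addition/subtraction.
cos(π/5 + 7π/18) = cos π/5 cos 7π/18 - sin π/5 sin 7π/18 = -0.2756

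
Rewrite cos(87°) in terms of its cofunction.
cos(87°) = sin(90° - 87°) = sin(3°)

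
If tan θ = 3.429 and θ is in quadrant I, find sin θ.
sin θ = 0.96 (using tan²θ + 1 = sec²θ)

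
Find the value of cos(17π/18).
cos(17π/18) = -0.9848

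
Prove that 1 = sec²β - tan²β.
RHS = 1/cos²β - sin²β/cos²β = (1 - sin²β)/cos²β = cos²β/cos²β = 1 = LHS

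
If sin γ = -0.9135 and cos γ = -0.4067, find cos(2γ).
cos(2γ) = cos²γ - sin²γ = -0.6691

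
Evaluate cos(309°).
cos(309°) = 0.6293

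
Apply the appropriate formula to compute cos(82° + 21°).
cos(82° + 21°) = cos 82° cos 21° - sin 82° sin 21° = -0.225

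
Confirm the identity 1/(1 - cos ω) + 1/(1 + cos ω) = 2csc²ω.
LHS = [(1 + cos ω) + (1 - cos ω)] / [(1 - cos ω)(1 + cos ω)] = 2/(1 - cos²ω) = 2/sin²ω = 2csc²ω = RHS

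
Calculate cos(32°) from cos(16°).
cos(32°) = cos²16° - sin²16° = 0.848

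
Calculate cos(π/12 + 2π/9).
cos(π/12 + 2π/9) = cos π/12 cos 2π/9 - sin π/12 sin 2π/9 = 0.5736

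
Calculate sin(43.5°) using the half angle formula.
sin(43.5°) = √((1 - cos 87°)/2) = 0.6884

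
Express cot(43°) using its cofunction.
cot(43°) = tan(90° - 43°) = tan(47°)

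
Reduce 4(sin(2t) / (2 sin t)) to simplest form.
4(sin(2t) / (2 sin t)) = 4(cos t) (using Double angle)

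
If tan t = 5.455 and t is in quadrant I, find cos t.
cos t = 0.1803 (using tan²t + 1 = sec²t)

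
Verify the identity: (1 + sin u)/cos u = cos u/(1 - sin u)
LHS = (1 + sin u)(1 - sin u) / (cos u(1 - sin u)) = (1 - sin²u) / (cos u(1 - sin u)) = cos²u / (cos u(1 - sin u)) = cos u/(1 - sin u) = RHS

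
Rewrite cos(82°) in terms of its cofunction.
cos(82°) = sin(90° - 82°) = sin(8°)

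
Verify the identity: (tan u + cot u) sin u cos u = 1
LHS = (sin u/cos u + cos u/sin u) sin u cos u = ((sin²u + cos²u)/(sin u cos u)) · sin u cos u = sin²u + cos²u = 1 = RHS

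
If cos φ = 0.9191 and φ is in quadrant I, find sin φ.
sin φ = 0.394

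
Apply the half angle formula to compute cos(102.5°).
cos(102.5°) = -√((1 + cos 205°)/2) = -0.2164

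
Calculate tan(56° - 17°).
tan(56° - 17°) = (tan 56° - tan 17°)/(1 + tan 56° tan 17°) = 0.8098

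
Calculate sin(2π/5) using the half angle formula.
sin(2π/5) = √((1 - cos 4π/5)/2) = 0.9511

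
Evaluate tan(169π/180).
tan(169π/180) = -0.1944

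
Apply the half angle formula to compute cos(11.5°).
cos(11.5°) = √((1 + cos 23°)/2) = 0.9799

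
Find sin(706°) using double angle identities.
sin(706°) = 2 sin 353° cos 353° = -0.2419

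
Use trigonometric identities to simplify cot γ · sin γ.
cot γ · sin γ = cos γ (using Quotient identity)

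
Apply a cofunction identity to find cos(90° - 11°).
cos(90° - 11°) = sin(11°) = 0.1908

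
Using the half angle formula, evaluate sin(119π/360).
sin(119π/360) = √((1 - cos 119π/180)/2) = 0.8616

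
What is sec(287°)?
sec(287°) = 3.42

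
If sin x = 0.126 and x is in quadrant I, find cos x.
cos x = 0.992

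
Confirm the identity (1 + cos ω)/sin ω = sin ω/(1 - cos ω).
RHS = sin ω(1 + cos ω) / ((1 - cos ω)(1 + cos ω)) = sin ω(1 + cos ω) / (1 - cos²ω) = sin ω(1 + cos ω) / sin²ω = (1 + cos ω)/sin ω = LHS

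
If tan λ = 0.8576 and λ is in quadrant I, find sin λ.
sin λ = 0.651 (using tan²λ + 1 = sec²λ)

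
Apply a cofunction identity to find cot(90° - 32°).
cot(90° - 32°) = tan(32°) = 0.6249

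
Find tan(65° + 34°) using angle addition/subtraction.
tan(65° + 34°) = (tan 65° + tan 34°)/(1 - tan 65° tan 34°) = -6.314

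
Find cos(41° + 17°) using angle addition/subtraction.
cos(41° + 17°) = cos 41° cos 17° - sin 41° sin 17° = 0.5299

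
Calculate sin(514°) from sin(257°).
sin(514°) = 2 sin 257° cos 257° = 0.4384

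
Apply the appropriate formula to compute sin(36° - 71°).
sin(36° - 71°) = sin 36° cos 71° - cos 36° sin 71° = -0.5736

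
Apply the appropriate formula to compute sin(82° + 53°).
sin(82° + 53°) = sin 82° cos 53° + cos 82° sin 53° = √2/2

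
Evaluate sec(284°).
sec(284°) = 4.134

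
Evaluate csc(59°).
csc(59°) = 1.167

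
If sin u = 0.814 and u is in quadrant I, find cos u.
cos u = 0.5809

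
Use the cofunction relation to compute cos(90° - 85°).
cos(90° - 85°) = sin(85°) = 0.9962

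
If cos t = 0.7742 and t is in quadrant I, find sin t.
sin t = 0.6329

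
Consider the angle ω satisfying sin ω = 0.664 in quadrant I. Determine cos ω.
cos ω = √(1 - sin²ω) = 0.7477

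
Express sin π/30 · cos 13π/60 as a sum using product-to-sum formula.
sin π/30 cos 13π/60 = (1/2)[sin(π/30+13π/60) + sin(π/30-13π/60)]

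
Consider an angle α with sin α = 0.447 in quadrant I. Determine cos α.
cos α = √(1 - sin²α) = 0.8945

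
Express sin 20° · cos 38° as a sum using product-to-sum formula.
sin 20° cos 38° = (1/2)[sin(20°+38°) + sin(20°-38°)]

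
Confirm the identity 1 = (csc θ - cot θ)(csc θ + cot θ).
RHS = csc²θ - cot²θ = (1 + cot²θ) - cot²θ = 1 = LHS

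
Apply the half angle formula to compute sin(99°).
sin(99°) = √((1 - cos 198°)/2) = 0.9877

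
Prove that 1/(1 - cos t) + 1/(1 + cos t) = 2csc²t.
LHS = [(1 + cos t) + (1 - cos t)] / [(1 - cos t)(1 + cos t)] = 2/(1 - cos²t) = 2/sin²t = 2csc²t = RHS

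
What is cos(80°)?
cos(80°) = 0.1736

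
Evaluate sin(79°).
sin(79°) = 0.9816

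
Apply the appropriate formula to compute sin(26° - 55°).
sin(26° - 55°) = sin 26° cos 55° - cos 26° sin 55° = -0.4848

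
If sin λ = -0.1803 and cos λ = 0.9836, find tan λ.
tan λ = sin λ / cos λ = -0.1833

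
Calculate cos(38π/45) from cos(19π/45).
cos(38π/45) = cos²19π/45 - sin²19π/45 = -0.8829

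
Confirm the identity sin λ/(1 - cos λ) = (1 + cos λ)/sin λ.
LHS = sin λ(1 + cos λ) / ((1 - cos λ)(1 + cos λ)) = sin λ(1 + cos λ) / (1 - cos²λ) = sin λ(1 + cos λ) / sin²λ = (1 + cos λ)/sin λ = RHS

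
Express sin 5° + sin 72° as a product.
sin 5° + sin 72° = 2 sin(38.5°) cos(-33.5°)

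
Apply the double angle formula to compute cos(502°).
cos(502°) = cos²251° - sin²251° = -0.788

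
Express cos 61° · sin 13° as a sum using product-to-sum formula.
cos 61° sin 13° = (1/2)[sin(61°+13°) - sin(61°-13°)]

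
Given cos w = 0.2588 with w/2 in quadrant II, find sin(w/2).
sin(w/2) = ±√((1 - cos w)/2); positive since w/2 ∈ QII, so sin(w/2) = 0.6088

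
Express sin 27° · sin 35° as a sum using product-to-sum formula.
sin 27° sin 35° = (1/2)[cos(27°-35°) - cos(27°+35°)]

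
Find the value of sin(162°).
sin(162°) = 0.309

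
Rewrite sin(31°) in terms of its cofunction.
sin(31°) = cos(90° - 31°) = cos(59°)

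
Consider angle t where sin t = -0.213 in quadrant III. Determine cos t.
cos t = ±√(1 - sin²t) = -0.9771 (negative in QIII)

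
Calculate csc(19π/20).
csc(19π/20) = 6.392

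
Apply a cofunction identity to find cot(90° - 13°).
cot(90° - 13°) = tan(13°) = 0.2309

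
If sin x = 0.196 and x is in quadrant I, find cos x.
cos x = 0.9806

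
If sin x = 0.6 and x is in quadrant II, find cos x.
cos x = -0.8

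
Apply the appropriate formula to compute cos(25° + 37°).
cos(25° + 37°) = cos 25° cos 37° - sin 25° sin 37° = 0.4695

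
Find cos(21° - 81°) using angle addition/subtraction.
cos(21° - 81°) = cos 21° cos 81° + sin 21° sin 81° = 1/2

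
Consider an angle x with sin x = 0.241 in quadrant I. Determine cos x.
cos x = √(1 - sin²x) = 0.9705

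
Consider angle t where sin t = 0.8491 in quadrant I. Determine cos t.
cos t = √(1 - sin²t) = 0.5282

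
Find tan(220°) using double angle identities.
tan(220°) = 2 tan 110° / (1 - tan²110°) = 0.8391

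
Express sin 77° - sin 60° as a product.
sin 77° - sin 60° = 2 cos(68.5°) sin(8.5°)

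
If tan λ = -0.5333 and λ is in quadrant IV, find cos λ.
cos λ = 0.8824 (using tan²λ + 1 = sec²λ)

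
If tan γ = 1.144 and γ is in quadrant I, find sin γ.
sin γ = 0.7529 (using tan²γ + 1 = sec²γ)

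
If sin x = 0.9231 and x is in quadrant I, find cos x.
cos x = 0.3846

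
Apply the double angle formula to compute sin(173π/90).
sin(173π/90) = 2 sin 173π/180 cos 173π/180 = -0.2419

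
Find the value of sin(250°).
sin(250°) = -0.9397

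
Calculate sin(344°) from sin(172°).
sin(344°) = 2 sin 172° cos 172° = -0.2756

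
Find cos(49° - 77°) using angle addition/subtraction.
cos(49° - 77°) = cos 49° cos 77° + sin 49° sin 77° = 0.8829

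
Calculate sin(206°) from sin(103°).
sin(206°) = 2 sin 103° cos 103° = -0.4384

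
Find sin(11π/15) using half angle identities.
sin(11π/15) = √((1 - cos 22π/15)/2) = 0.7431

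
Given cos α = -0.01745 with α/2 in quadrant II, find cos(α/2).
cos(α/2) = ±√((1 + cos α)/2); negative since α/2 ∈ QII, so cos(α/2) = -0.7009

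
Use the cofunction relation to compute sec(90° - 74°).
sec(90° - 74°) = csc(74°) = 1.04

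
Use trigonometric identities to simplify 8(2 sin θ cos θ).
8(2 sin θ cos θ) = 8(sin(2θ)) (using Double angle)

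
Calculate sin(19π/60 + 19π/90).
sin(19π/60 + 19π/90) = sin 19π/60 cos 19π/90 + cos 19π/60 sin 19π/90 = 0.9962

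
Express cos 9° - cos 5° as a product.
cos 9° - cos 5° = -2 sin(7°) sin(2°)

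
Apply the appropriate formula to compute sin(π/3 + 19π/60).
sin(π/3 + 19π/60) = sin π/3 cos 19π/60 + cos π/3 sin 19π/60 = 0.891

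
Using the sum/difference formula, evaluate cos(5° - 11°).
cos(5° - 11°) = cos 5° cos 11° + sin 5° sin 11° = 0.9945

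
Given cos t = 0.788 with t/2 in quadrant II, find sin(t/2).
sin(t/2) = ±√((1 - cos t)/2); positive since t/2 ∈ QII, so sin(t/2) = 0.3256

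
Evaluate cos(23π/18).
cos(23π/18) = -0.6428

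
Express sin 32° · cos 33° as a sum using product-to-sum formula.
sin 32° cos 33° = (1/2)[sin(32°+33°) + sin(32°-33°)]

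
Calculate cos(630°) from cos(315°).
cos(630°) = cos²315° - sin²315° = 0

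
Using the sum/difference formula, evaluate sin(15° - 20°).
sin(15° - 20°) = sin 15° cos 20° - cos 15° sin 20° = -0.08716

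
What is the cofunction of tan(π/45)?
tan(π/45) = cot(π/2 - π/45) = cot(43π/90)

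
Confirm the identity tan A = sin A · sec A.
RHS = sin A · (1/cos A) = sin A/cos A = tan A = LHS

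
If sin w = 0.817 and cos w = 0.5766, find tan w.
tan w = sin w / cos w = 1.417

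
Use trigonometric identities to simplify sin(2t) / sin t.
sin(2t) / sin t = 2 cos t (using Double angle)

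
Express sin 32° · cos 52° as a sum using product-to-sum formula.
sin 32° cos 52° = (1/2)[sin(32°+52°) + sin(32°-52°)]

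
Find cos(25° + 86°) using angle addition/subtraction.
cos(25° + 86°) = cos 25° cos 86° - sin 25° sin 86° = -0.3584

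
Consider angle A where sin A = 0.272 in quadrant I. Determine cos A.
cos A = √(1 - sin²A) = 0.9623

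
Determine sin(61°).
sin(61°) = 0.8746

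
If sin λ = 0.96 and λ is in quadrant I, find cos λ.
cos λ = 0.28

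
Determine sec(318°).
sec(318°) = 1.346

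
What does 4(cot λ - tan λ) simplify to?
4(cot λ - tan λ) = 4(2 cot(2λ)) (using Double angle)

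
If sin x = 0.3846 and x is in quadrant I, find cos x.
cos x = 0.9231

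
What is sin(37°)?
sin(37°) = 0.6018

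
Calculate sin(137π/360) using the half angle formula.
sin(137π/360) = √((1 - cos 137π/180)/2) = 0.9304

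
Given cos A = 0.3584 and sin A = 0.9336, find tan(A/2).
tan(A/2) = sin A / (1 + cos A) = 0.6873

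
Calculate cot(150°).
cot(150°) = -√3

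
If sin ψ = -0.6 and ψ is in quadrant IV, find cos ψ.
cos ψ = 0.8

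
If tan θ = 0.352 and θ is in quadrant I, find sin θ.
sin θ = 0.332 (using tan²θ + 1 = sec²θ)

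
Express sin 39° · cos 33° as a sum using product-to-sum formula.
sin 39° cos 33° = (1/2)[sin(39°+33°) + sin(39°-33°)]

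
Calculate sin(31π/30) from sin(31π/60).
sin(31π/30) = 2 sin 31π/60 cos 31π/60 = -0.1045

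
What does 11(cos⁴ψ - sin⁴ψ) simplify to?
11(cos⁴ψ - sin⁴ψ) = 11(cos(2ψ)) (using Factoring + double angle)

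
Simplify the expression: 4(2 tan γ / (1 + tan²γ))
4(2 tan γ / (1 + tan²γ)) = 4(sin(2γ)) (using Double angle)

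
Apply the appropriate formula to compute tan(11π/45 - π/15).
tan(11π/45 - π/15) = (tan 11π/45 - tan π/15)/(1 + tan 11π/45 tan π/15) = 0.6249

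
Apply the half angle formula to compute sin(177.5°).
sin(177.5°) = √((1 - cos 355°)/2) = 0.04362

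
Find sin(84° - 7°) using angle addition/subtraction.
sin(84° - 7°) = sin 84° cos 7° - cos 84° sin 7° = 0.9744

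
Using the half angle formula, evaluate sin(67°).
sin(67°) = √((1 - cos 134°)/2) = 0.9205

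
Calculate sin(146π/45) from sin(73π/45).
sin(146π/45) = 2 sin 73π/45 cos 73π/45 = -0.6947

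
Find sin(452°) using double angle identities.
sin(452°) = 2 sin 226° cos 226° = 0.9994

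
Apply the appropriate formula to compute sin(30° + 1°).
sin(30° + 1°) = sin 30° cos 1° + cos 30° sin 1° = 0.515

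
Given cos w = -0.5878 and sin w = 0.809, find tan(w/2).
tan(w/2) = sin w / (1 + cos w) = 1.963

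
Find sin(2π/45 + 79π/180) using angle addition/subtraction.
sin(2π/45 + 79π/180) = sin 2π/45 cos 79π/180 + cos 2π/45 sin 79π/180 = 0.9986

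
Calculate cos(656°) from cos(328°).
cos(656°) = cos²328° - sin²328° = 0.4384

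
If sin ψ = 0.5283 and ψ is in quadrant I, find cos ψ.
cos ψ = 0.8491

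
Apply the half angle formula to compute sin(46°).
sin(46°) = √((1 - cos 92°)/2) = 0.7193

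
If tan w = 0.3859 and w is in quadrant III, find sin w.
sin w = -0.36 (using tan²w + 1 = sec²w)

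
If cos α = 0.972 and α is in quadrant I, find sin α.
sin α = 0.235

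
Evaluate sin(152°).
sin(152°) = 0.4695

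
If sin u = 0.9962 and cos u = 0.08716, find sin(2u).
sin(2u) = 2 sin u cos u = 0.1737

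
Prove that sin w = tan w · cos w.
RHS = (sin w/cos w) · cos w = sin w = LHS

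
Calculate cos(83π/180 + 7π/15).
cos(83π/180 + 7π/15) = cos 83π/180 cos 7π/15 - sin 83π/180 sin 7π/15 = -0.9744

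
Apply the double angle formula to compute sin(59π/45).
sin(59π/45) = 2 sin 59π/90 cos 59π/90 = -0.829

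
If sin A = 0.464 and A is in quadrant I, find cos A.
cos A = 0.8858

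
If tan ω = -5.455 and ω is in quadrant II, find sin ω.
sin ω = 0.9836 (using tan²ω + 1 = sec²ω)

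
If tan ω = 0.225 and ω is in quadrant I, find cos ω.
cos ω = 0.9756 (using tan²ω + 1 = sec²ω)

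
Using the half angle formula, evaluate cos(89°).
cos(89°) = √((1 + cos 178°)/2) = 0.01745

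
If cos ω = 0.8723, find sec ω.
sec ω = 1/cos ω = 1.146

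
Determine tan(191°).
tan(191°) = 0.1944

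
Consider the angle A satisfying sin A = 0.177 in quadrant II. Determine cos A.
cos A = ±√(1 - sin²A) = -0.9842 (negative in QII)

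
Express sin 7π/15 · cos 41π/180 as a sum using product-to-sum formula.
sin 7π/15 cos 41π/180 = (1/2)[sin(7π/15+41π/180) + sin(7π/15-41π/180)]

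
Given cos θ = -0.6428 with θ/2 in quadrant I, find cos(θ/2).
cos(θ/2) = ±√((1 + cos θ)/2); positive since θ/2 ∈ QI, so cos(θ/2) = 0.4226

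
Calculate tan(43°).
tan(43°) = 0.9325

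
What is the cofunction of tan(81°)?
tan(81°) = cot(90° - 81°) = cot(9°)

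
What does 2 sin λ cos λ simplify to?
2 sin λ cos λ = sin(2λ) (using Double angle)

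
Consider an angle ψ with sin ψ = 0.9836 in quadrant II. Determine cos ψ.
cos ψ = ±√(1 - sin²ψ) = -0.1804 (negative in QII)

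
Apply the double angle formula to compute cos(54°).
cos(54°) = cos²27° - sin²27° = 0.5878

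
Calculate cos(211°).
cos(211°) = -0.8572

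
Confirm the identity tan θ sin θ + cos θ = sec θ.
LHS = sin²θ/cos θ + cos θ = (sin²θ + cos²θ)/cos θ = 1/cos θ = sec θ = RHS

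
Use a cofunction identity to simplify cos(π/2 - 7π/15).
cos(π/2 - 7π/15) = sin(7π/15)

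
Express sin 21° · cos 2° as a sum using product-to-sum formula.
sin 21° cos 2° = (1/2)[sin(21°+2°) + sin(21°-2°)]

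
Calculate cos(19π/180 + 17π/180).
cos(19π/180 + 17π/180) = cos 19π/180 cos 17π/180 - sin 19π/180 sin 17π/180 = 0.809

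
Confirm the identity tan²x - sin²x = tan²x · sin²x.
LHS = sin²x/cos²x - sin²x = sin²x(1/cos²x - 1) = sin²x · (1 - cos²x)/cos²x = sin²x · sin²x/cos²x = sin²x · tan²x = RHS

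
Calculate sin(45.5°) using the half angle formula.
sin(45.5°) = √((1 - cos 91°)/2) = 0.7133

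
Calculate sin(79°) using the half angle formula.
sin(79°) = √((1 - cos 158°)/2) = 0.9816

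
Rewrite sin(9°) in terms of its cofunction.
sin(9°) = cos(90° - 9°) = cos(81°)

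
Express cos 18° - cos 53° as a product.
cos 18° - cos 53° = -2 sin(35.5°) sin(-17.5°)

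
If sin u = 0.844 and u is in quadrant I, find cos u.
cos u = 0.5363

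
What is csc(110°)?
csc(110°) = 1.064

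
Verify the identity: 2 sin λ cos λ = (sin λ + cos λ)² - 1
RHS = sin²λ + 2 sin λ cos λ + cos²λ - 1 = (sin²λ + cos²λ) + 2 sin λ cos λ - 1 = 1 + 2 sin λ cos λ - 1 = 2 sin λ cos λ = LHS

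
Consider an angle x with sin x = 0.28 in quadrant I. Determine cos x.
cos x = √(1 - sin²x) = 0.96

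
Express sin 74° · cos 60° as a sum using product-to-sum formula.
sin 74° cos 60° = (1/2)[sin(74°+60°) + sin(74°-60°)]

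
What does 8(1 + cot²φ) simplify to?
8(1 + cot²φ) = 8(csc²φ) (using Pythagorean identity)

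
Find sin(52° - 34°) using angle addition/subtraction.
sin(52° - 34°) = sin 52° cos 34° - cos 52° sin 34° = 0.309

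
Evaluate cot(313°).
cot(313°) = -0.9325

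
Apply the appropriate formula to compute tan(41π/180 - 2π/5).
tan(41π/180 - 2π/5) = (tan 41π/180 - tan 2π/5)/(1 + tan 41π/180 tan 2π/5) = -0.6009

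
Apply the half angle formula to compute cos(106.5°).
cos(106.5°) = -√((1 + cos 213°)/2) = -0.284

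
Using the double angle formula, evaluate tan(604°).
tan(604°) = 2 tan 302° / (1 - tan²302°) = 2.05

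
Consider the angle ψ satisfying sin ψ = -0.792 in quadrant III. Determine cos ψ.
cos ψ = ±√(1 - sin²ψ) = -0.6105 (negative in QIII)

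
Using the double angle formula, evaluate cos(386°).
cos(386°) = 2cos²193° - 1 = 0.8988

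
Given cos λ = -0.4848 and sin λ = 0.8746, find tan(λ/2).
tan(λ/2) = sin λ / (1 + cos λ) = 1.698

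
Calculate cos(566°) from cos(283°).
cos(566°) = cos²283° - sin²283° = -0.8988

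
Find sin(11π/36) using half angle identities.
sin(11π/36) = √((1 - cos 11π/18)/2) = 0.8192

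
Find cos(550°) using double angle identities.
cos(550°) = cos²275° - sin²275° = -0.9848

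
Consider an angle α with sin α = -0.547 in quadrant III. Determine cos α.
cos α = ±√(1 - sin²α) = -0.8371 (negative in QIII)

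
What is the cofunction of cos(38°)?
cos(38°) = sin(90° - 38°) = sin(52°)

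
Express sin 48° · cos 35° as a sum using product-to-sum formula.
sin 48° cos 35° = (1/2)[sin(48°+35°) + sin(48°-35°)]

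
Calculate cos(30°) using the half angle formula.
cos(30°) = √((1 + cos 60°)/2) = √3/2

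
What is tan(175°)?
tan(175°) = -0.08749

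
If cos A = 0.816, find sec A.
sec A = 1/cos A = 1.225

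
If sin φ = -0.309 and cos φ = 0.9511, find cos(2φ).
cos(2φ) = cos²φ - sin²φ = 0.8091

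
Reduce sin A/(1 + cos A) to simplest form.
sin A/(1 + cos A) = tan(A/2) (using Half angle)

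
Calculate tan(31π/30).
tan(31π/30) = 0.1051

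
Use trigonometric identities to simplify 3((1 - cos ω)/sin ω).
3((1 - cos ω)/sin ω) = 3(tan(ω/2)) (using Half angle)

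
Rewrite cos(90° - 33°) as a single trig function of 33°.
cos(90° - 33°) = sin(33°)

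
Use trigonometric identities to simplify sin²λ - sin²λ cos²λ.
sin²λ - sin²λ cos²λ = sin⁴λ (using Factoring)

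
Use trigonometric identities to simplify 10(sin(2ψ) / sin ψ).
10(sin(2ψ) / sin ψ) = 10(2 cos ψ) (using Double angle)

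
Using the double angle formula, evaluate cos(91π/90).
cos(91π/90) = cos²91π/180 - sin²91π/180 = -0.9994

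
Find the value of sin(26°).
sin(26°) = 0.4384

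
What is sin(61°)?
sin(61°) = 0.8746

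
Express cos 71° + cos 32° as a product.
cos 71° + cos 32° = 2 cos(51.5°) cos(19.5°)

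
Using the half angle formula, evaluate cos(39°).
cos(39°) = √((1 + cos 78°)/2) = 0.7771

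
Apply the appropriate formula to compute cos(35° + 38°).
cos(35° + 38°) = cos 35° cos 38° - sin 35° sin 38° = 0.2924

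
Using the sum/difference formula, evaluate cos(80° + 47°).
cos(80° + 47°) = cos 80° cos 47° - sin 80° sin 47° = -0.6018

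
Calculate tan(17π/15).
tan(17π/15) = 0.4452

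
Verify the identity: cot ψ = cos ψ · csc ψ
RHS = cos ψ · (1/sin ψ) = cos ψ/sin ψ = cot ψ = LHS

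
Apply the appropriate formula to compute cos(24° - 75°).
cos(24° - 75°) = cos 24° cos 75° + sin 24° sin 75° = 0.6293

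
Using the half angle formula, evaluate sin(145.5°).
sin(145.5°) = √((1 - cos 291°)/2) = 0.5664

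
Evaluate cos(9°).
cos(9°) = 0.9877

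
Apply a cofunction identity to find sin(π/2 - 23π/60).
sin(π/2 - 23π/60) = cos(23π/60) = 0.3584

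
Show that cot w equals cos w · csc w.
RHS = cos w · (1/sin w) = cos w/sin w = cot w = LHS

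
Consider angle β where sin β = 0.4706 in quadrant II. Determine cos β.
cos β = ±√(1 - sin²β) = -0.8823 (negative in QII)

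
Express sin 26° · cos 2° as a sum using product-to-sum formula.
sin 26° cos 2° = (1/2)[sin(26°+2°) + sin(26°-2°)]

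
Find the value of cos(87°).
cos(87°) = 0.05234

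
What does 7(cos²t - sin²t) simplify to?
7(cos²t - sin²t) = 7(cos(2t)) (using Double angle)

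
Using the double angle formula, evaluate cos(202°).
cos(202°) = cos²101° - sin²101° = -0.9272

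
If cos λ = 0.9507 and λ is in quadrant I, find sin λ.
sin λ = 0.3101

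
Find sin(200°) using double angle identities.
sin(200°) = 2 sin 100° cos 100° = -0.342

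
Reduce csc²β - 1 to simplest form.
csc²β - 1 = cot²β (using Pythagorean identity)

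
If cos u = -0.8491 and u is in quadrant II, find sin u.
sin u = 0.5282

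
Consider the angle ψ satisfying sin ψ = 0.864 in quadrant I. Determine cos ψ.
cos ψ = √(1 - sin²ψ) = 0.5035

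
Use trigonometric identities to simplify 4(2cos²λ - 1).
4(2cos²λ - 1) = 4(cos(2λ)) (using Double angle)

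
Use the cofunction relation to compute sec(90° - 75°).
sec(90° - 75°) = csc(75°) = 1.035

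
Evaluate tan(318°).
tan(318°) = -0.9004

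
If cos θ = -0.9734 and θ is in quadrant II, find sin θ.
sin θ = 0.2291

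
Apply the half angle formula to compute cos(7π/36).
cos(7π/36) = √((1 + cos 7π/18)/2) = 0.8192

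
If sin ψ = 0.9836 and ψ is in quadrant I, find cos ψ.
cos ψ = 0.1804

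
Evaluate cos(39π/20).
cos(39π/20) = 0.9877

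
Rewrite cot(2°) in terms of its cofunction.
cot(2°) = tan(90° - 2°) = tan(88°)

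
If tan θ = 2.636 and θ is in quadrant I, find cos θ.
cos θ = 0.3547 (using tan²θ + 1 = sec²θ)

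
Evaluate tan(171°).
tan(171°) = -0.1584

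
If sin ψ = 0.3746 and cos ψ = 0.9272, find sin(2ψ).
sin(2ψ) = 2 sin ψ cos ψ = 0.6947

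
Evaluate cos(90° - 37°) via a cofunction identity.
cos(90° - 37°) = sin(37°) = 0.6018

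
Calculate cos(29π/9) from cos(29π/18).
cos(29π/9) = cos²29π/18 - sin²29π/18 = -0.766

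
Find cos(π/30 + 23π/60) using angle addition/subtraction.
cos(π/30 + 23π/60) = cos π/30 cos 23π/60 - sin π/30 sin 23π/60 = (√6-√2)/4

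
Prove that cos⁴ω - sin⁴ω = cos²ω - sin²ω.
LHS = (cos²ω - sin²ω)(cos²ω + sin²ω) = (cos²ω - sin²ω) · 1 = cos²ω - sin²ω = RHS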